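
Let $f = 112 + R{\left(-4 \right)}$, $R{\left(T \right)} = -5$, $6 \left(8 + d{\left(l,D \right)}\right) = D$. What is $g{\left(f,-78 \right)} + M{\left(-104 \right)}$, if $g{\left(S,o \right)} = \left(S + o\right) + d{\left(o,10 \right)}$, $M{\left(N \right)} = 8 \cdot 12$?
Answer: $\frac{356}{3} \approx 118.67$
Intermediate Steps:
$d{\left(l,D \right)} = -8 + \frac{D}{6}$
$M{\left(N \right)} = 96$
$f = 107$ ($f = 112 - 5 = 107$)
$g{\left(S,o \right)} = - \frac{19}{3} + S + o$ ($g{\left(S,o \right)} = \left(S + o\right) + \left(-8 + \frac{1}{6} \cdot 10\right) = \left(S + o\right) + \left(-8 + \frac{5}{3}\right) = \left(S + o\right) - \frac{19}{3} = - \frac{19}{3} + S + o$)
$g{\left(f,-78 \right)} + M{\left(-104 \right)} = \left(- \frac{19}{3} + 107 - 78\right) + 96 = \frac{68}{3} + 96 = \frac{356}{3}$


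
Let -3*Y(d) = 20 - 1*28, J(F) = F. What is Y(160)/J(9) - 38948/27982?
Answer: -413870/377757 ≈ -1.0956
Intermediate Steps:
Y(d) = 8/3 (Y(d) = -(20 - 1*28)/3 = -(20 - 28)/3 = -⅓*(-8) = 8/3)
Y(160)/J(9) - 38948/27982 = (8/3)/9 - 38948/27982 = (8/3)*(⅑) - 38948*1/27982 = 8/27 - 19474/13991 = -413870/377757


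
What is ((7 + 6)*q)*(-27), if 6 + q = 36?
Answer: -10530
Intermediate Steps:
q = 30 (q = -6 + 36 = 30)
((7 + 6)*q)*(-27) = ((7 + 6)*30)*(-27) = (13*30)*(-27) = 390*(-27) = -10530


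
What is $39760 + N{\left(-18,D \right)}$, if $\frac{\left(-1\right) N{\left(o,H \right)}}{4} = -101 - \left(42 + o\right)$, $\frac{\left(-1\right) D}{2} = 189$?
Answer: $40260$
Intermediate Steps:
$D = -378$ ($D = \left(-2\right) 189 = -378$)
$N{\left(o,H \right)} = 572 + 4 o$ ($N{\left(o,H \right)} = - 4 \left(-101 - \left(42 + o\right)\right) = - 4 \left(-143 - o\right) = 572 + 4 o$)
$39760 + N{\left(-18,D \right)} = 39760 + \left(572 + 4 \left(-18\right)\right) = 39760 + \left(572 - 72\right) = 39760 + 500 = 40260$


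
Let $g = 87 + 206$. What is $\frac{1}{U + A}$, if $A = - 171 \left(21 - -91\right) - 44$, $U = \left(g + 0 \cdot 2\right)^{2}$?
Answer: $\frac{1}{66653} \approx 1.5003 \cdot 10^{-5}$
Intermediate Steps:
$g = 293$
$U = 85849$ ($U = \left(293 + 0 \cdot 2\right)^{2} = \left(293 + 0\right)^{2} = 293^{2} = 85849$)
$A = -19196$ ($A = - 171 \left(21 + 91\right) - 44 = \left(-171\right) 112 - 44 = -19152 - 44 = -19196$)
$\frac{1}{U + A} = \frac{1}{85849 - 19196} = \frac{1}{66653}$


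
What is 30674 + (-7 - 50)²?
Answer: 33923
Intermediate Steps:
30674 + (-7 - 50)² = 30674 + (-57)² = 30674 + 3249 = 33923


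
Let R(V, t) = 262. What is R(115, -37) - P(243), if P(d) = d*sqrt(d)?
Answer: 262 - 2187*sqrt(3) ≈ -3526.0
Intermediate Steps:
P(d) = d**(3/2)
R(115, -37) - P(243) = 262 - 243**(3/2) = 262 - 2187*sqrt(3)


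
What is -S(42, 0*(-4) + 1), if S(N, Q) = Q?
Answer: -1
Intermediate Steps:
-S(42, 0*(-4) + 1) = -(0*(-4) + 1) = -(0 + 1) = -1*1 = -1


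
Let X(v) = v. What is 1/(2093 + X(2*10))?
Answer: 1/2113 ≈ 0.00047326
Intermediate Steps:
1/(2093 + X(2*10)) = 1/(2093 + 2*10) = 1/(2093 + 20) = 1/2113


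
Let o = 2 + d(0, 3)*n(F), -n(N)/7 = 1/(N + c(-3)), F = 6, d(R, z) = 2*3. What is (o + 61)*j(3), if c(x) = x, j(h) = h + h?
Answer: 294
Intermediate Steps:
j(h) = 2*h
d(R, z) = 6
n(N) = -7/(-3 + N) (n(N) = -7/(N - 3) = -7/(-3 + N))
o = -12 (o = 2 + 6*(-7/(-3 + 6)) = 2 + 6*(-7/3) = 2 - 14 = -12)
(o + 61)*j(3) = (-12 + 61)*(2*3) = 49*6 = 294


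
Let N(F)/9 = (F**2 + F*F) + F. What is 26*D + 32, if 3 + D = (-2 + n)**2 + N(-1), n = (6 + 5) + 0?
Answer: 2294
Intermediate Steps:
n = 11 (n = 11 + 0 = 11)
N(F) = 9*F + 18*F**2 (N(F) = 9*((F**2 + F*F) + F) = 9*((F**2 + F**2) + F) = 9*(2*F**2 + F) = 9*(F + 2*F**2) = 9*F + 18*F**2)
D = 87 (D = -3 + ((-2 + 11)**2 + 9*(-1)*(1 + 2*(-1))) = -3 + (9**2 + 9*(-1)*(1 - 2)) = -3 + (81 + 9*(-1)*(-1)) = -3 + (81 + 9) = -3 + 90 = 87)
26*D + 32 = 26*87 + 32 = 2262 + 32 = 2294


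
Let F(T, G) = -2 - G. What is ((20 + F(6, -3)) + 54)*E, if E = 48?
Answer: 3600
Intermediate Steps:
((20 + F(6, -3)) + 54)*E = ((20 + (-2 - 1*(-3))) + 54)*48 = ((20 + (-2 + 3)) + 54)*48 = ((20 + 1) + 54)*48 = (21 + 54)*48 = 75*48 = 3600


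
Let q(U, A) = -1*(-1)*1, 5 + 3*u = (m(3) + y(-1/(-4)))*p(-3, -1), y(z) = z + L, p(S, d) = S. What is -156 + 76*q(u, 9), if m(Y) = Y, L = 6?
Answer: -80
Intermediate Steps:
y(z) = 6 + z (y(z) = z + 6 = 6 + z)
u = -131/12 (u = -5/3 + ((3 + (6 - 1/(-4)))*(-3))/3 = -5/3 + ((3 + (6 - 1*(-¼)))*(-3))/3 = -5/3 + ((3 + (6 + ¼))*(-3))/3 = -5/3 + ((3 + 25/4)*(-3))/3 = -5/3 + ((37/4)*(-3))/3 = -5/3 + (⅓)*(-111/4) = -5/3 - 37/4 = -131/12 ≈ -10.917)
q(U, A) = 1 (q(U, A) = 1*1 = 1)
-156 + 76*q(u, 9) = -156 + 76*1 = -156 + 76 = -80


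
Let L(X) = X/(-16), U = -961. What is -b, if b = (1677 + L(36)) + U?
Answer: -2855/4 ≈ -713.75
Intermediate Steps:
L(X) = -X/16 (L(X) = X*(-1/16) = -X/16)
b = 2855/4 (b = (1677 - 1/16*36) - 961 = (1677 - 9/4) - 961 = 6699/4 - 961 = 2855/4 ≈ 713.75)
-b = -1*2855/4 = -2855/4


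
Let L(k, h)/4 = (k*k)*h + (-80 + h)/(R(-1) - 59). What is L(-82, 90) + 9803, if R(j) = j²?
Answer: 70482827/29 ≈ 2.4304e+6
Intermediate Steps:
L(k, h) = 160/29 - 2*h/29 + 4*h*k² (L(k, h) = 4*((k*k)*h + (-80 + h)/((-1)² - 59)) = 4*(k²*h + (-80 + h)/(1 - 59)) = 4*(h*k² + (-80 + h)/(-58)) = 4*(h*k² + (-80 + h)*(-1/58)) = 4*(h*k² + (40/29 - h/58)) = 4*(40/29 - h/58 + h*k²) = 160/29 - 2*h/29 + 4*h*k²)
L(-82, 90) + 9803 = (160/29 - 2/29*90 + 4*90*(-82)²) + 9803 = (160/29 - 180/29 + 4*90*6724) + 9803 = (160/29 - 180/29 + 2420640) + 9803 = 70198540/29 + 9803 = 70482827/29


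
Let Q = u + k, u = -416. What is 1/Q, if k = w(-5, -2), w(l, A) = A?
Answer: -1/418 ≈ -0.0023923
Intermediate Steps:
k = -2
Q = -418 (Q = -416 - 2 = -418)
1/Q = 1/(-418) = -1/418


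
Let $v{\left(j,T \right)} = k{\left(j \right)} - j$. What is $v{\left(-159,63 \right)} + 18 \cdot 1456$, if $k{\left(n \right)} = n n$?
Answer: $51648$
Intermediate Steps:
$k{\left(n \right)} = n^{2}$
$v{\left(j,T \right)} = j^{2} - j$
$v{\left(-159,63 \right)} + 18 \cdot 1456 = - 159 \left(-1 - 159\right) + 18 \cdot 1456 = \left(-159\right) \left(-160\right) + 26208 = 25440 + 26208 = 51648$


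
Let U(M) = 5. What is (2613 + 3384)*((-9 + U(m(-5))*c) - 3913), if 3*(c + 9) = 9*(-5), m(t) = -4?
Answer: -24239874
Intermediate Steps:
c = -24 (c = -9 + (9*(-5))/3 = -9 + (1/3)*(-45) = -9 - 15 = -24)
(2613 + 3384)*((-9 + U(m(-5))*c) - 3913) = (2613 + 3384)*((-9 + 5*(-24)) - 3913) = 5997*((-9 - 120) - 3913) = 5997*(-129 - 3913) = 5997*(-4042) = -24239874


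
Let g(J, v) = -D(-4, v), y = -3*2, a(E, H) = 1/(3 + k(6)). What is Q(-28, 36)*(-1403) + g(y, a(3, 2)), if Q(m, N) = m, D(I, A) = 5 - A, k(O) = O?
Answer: 353512/9 ≈ 39279.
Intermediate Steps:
a(E, H) = 1/9 (a(E, H) = 1/(3 + 6) = 1/9)
y = -6
g(J, v) = -5 + v (g(J, v) = -(5 - v) = -5 + v)
Q(-28, 36)*(-1403) + g(y, a(3, 2)) = -28*(-1403) + (-5 + 1/9) = 39284 - 44/9 = 353512/9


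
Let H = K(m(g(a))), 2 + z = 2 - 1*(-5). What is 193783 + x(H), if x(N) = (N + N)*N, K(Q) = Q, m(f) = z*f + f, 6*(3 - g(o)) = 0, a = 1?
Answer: 194431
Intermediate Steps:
g(o) = 3 (g(o) = 3 - ⅙*0 = 3 + 0 = 3)
z = 5 (z = -2 + (2 - 1*(-5)) = -2 + (2 + 5) = -2 + 7 = 5)
m(f) = 6*f (m(f) = 5*f + f = 6*f)
H = 18 (H = 6*3 = 18)
x(N) = 2*N² (x(N) = (2*N)*N = 2*N²)
193783 + x(H) = 193783 + 2*18² = 193783 + 2*324 = 193783 + 648 = 194431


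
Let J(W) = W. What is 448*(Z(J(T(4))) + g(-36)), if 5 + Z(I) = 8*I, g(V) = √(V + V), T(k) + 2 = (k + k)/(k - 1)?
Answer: 448/3 + 2688*I*√2 ≈ 149.33 + 3801.4*I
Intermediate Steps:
T(k) = -2 + 2*k/(-1 + k) (T(k) = -2 + (k + k)/(k - 1) = -2 + (2*k)/(-1 + k) = -2 + 2*k/(-1 + k))
g(V) = √2*√V (g(V) = √(2*V) = √2*√V)
Z(I) = -5 + 8*I
448*(Z(J(T(4))) + g(-36)) = 448*((-5 + 8*(2/(-1 + 4))) + √2*√(-36)) = 448*((-5 + 8*(2/3)) + √2*(6*I)) = 448*((-5 + 8*(2*(⅓))) + 6*I*√2) = 448*((-5 + 8*(⅔)) + 6*I*√2) = 448*((-5 + 16/3) + 6*I*√2) = 448*(⅓ + 6*I*√2) = 448/3 + 2688*I*√2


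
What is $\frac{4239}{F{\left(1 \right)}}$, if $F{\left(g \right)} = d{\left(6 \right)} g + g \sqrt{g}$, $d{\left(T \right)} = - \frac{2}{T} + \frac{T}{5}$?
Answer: $\frac{63585}{28} \approx 2270.9$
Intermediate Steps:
$d{\left(T \right)} = - \frac{2}{T} + \frac{T}{5}$ ($d{\left(T \right)} = - \frac{2}{T} + T \frac{1}{5} = - \frac{2}{T} + \frac{T}{5}$)
$F{\left(g \right)} = g^{\frac{3}{2}} + \frac{13 g}{15}$ ($F{\left(g \right)} = \left(- \frac{2}{6} + \frac{1}{5} \cdot 6\right) g + g \sqrt{g} = \left(\left(-2\right) \frac{1}{6} + \frac{6}{5}\right) g + g^{\frac{3}{2}} = \left(- \frac{1}{3} + \frac{6}{5}\right) g + g^{\frac{3}{2}} = \frac{13 g}{15} + g^{\frac{3}{2}} = g^{\frac{3}{2}} + \frac{13 g}{15}$)
$\frac{4239}{F{\left(1 \right)}} = \frac{4239}{1^{\frac{3}{2}} + \frac{13}{15} \cdot 1} = \frac{4239}{1 + \frac{13}{15}} = \frac{4239}{\frac{28}{15}} = 4239 \cdot \frac{15}{28} = \frac{63585}{28}$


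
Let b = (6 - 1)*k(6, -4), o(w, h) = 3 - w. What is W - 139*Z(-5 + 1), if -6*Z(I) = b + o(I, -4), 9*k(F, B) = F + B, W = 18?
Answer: 11119/54 ≈ 205.91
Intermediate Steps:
k(F, B) = B/9 + F/9 (k(F, B) = (F + B)/9 = (B + F)/9 = B/9 + F/9)
b = 10/9 (b = (6 - 1)*((1/9)*(-4) + (1/9)*6) = 5*(-4/9 + 2/3) = 5*(2/9) = 10/9 ≈ 1.1111)
Z(I) = -37/54 + I/6 (Z(I) = -(10/9 + (3 - I))/6 = -(37/9 - I)/6 = -37/54 + I/6)
W - 139*Z(-5 + 1) = 18 - 139*(-37/54 + (-5 + 1)/6) = 18 - 139*(-37/54 + (1/6)*(-4)) = 18 - 139*(-37/54 - 2/3) = 18 - 139*(-73/54) = 18 + 10147/54 = 11119/54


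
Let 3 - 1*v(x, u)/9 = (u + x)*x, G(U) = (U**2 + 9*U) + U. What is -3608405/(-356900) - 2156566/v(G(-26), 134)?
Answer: 1640001710893/146983768740 ≈ 11.158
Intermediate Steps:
G(U) = U**2 + 10*U
v(x, u) = 27 - 9*x*(u + x) (v(x, u) = 27 - 9*(u + x)*x = 27 - 9*x*(u + x))
-3608405/(-356900) - 2156566/v(G(-26), 134) = -3608405/(-356900) - 2156566/(27 - 9*676*(10 - 26)**2 - 9*134*(-26*(10 - 26))) = -3608405*(-1/356900) - 2156566/(27 - 9*(-26*(-16))**2 - 9*134*(-26*(-16))) = 721681/71380 - 2156566/(27 - 9*416**2 - 9*134*416) = 721681/71380 - 2156566/(27 - 9*173056 - 501696) = 721681/71380 - 2156566/(27 - 1557504 - 501696) = 721681/71380 - 2156566/(-2059173) = 721681/71380 - 2156566*(-1/2059173) = 721681/71380 + 2156566/2059173 = 1640001710893/146983768740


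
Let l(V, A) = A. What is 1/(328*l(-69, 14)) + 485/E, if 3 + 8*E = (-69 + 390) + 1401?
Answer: 17818679/7893648 ≈ 2.2573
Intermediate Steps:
E = 1719/8 (E = -3/8 + ((-69 + 390) + 1401)/8 = -3/8 + (321 + 1401)/8 = -3/8 + (⅛)*1722 = -3/8 + 861/4 = 1719/8 ≈ 214.88)
1/(328*l(-69, 14)) + 485/E = 1/(328*14) + 485/(1719/8) = (1/328)*(1/14) + 485*(8/1719) = 1/4592 + 3880/1719 = 17818679/7893648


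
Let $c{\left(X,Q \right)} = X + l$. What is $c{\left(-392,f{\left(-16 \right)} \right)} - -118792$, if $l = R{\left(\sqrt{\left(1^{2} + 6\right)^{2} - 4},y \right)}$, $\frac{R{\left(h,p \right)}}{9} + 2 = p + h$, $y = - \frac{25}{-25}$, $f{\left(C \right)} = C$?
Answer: $118391 + 27 \sqrt{5} \approx 1.1845 \cdot 10^{5}$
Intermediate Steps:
$y = 1$ ($y = \left(-25\right) \left(- \frac{1}{25}\right) = 1$)
$R{\left(h,p \right)} = -18 + 9 h + 9 p$ ($R{\left(h,p \right)} = -18 + 9 \left(p + h\right) = -18 + 9 \left(h + p\right) = -18 + \left(9 h + 9 p\right) = -18 + 9 h + 9 p$)
$l = -9 + 27 \sqrt{5}$ ($l = -18 + 9 \sqrt{\left(1^{2} + 6\right)^{2} - 4} + 9 \cdot 1 = -18 + 9 \sqrt{\left(1 + 6\right)^{2} - 4} + 9 = -18 + 9 \sqrt{7^{2} - 4} + 9 = -18 + 9 \sqrt{49 - 4} + 9 = -18 + 9 \sqrt{45} + 9 = -18 + 9 \cdot 3 \sqrt{5} + 9 = -18 + 27 \sqrt{5} + 9 = -9 + 27 \sqrt{5} \approx 51.374$)
$c{\left(X,Q \right)} = -9 + X + 27 \sqrt{5}$ ($c{\left(X,Q \right)} = X - \left(9 - 27 \sqrt{5}\right) = -9 + X + 27 \sqrt{5}$)
$c{\left(-392,f{\left(-16 \right)} \right)} - -118792 = \left(-9 - 392 + 27 \sqrt{5}\right) - -118792 = \left(-401 + 27 \sqrt{5}\right) + 118792 = 118391 + 27 \sqrt{5}$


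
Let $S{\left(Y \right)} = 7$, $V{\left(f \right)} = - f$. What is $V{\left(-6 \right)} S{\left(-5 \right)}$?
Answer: $42$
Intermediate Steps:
$V{\left(-6 \right)} S{\left(-5 \right)} = \left(-1\right) \left(-6\right) 7 = 6 \cdot 7 = 42$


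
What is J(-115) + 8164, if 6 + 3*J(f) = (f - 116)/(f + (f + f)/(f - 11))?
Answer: 58199911/7130 ≈ 8162.7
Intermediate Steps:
J(f) = -2 + (-116 + f)/(3*(f + 2*f/(-11 + f))) (J(f) = -2 + ((f - 116)/(f + (f + f)/(f - 11)))/3 = -2 + ((-116 + f)/(f + (2*f)/(-11 + f)))/3 = -2 + ((-116 + f)/(f + 2*f/(-11 + f)))/3 = -2 + (-116 + f)/(3*(f + 2*f/(-11 + f))))
J(-115) + 8164 = (⅓)*(1276 - 73*(-115) - 5*(-115)²)/(-115*(-9 - 115)) + 8164 = (⅓)*(-1/115)*(1276 + 8395 - 5*13225)/(-124) + 8164 = (⅓)*(-1/115)*(-1/124)*(1276 + 8395 - 66125) + 8164 = (⅓)*(-1/115)*(-1/124)*(-56454) + 8164 = -9409/7130 + 8164 = 58199911/7130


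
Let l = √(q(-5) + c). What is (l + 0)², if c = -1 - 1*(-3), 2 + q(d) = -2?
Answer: -2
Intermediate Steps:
q(d) = -4 (q(d) = -2 - 2 = -4)
c = 2 (c = -1 + 3 = 2)
l = I*√2 (l = √(-4 + 2) = √(-2) = I*√2 ≈ 1.4142*I)
(l + 0)² = (I*√2 + 0)² = (I*√2)² = -2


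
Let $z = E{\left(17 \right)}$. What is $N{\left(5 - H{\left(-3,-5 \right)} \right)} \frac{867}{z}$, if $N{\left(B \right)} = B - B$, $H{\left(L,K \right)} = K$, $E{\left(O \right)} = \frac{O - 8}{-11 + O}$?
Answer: $0$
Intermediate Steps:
$E{\left(O \right)} = \frac{-8 + O}{-11 + O}$
$N{\left(B \right)} = 0$
$z = \frac{3}{2}$ ($z = \frac{-8 + 17}{-11 + 17} = \frac{1}{6} \cdot 9 = \frac{3}{2} \approx 1.5$)
$N{\left(5 - H{\left(-3,-5 \right)} \right)} \frac{867}{z} = 0 \frac{867}{\frac{3}{2}} = 0 \cdot 867 \cdot \frac{2}{3} = 0 \cdot 578 = 0$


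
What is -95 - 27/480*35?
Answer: -3103/32 ≈ -96.969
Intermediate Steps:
-95 - 27/480*35 = -95 - 27*1/480*35 = -95 - 9/160*35 = -95 - 63/32 = -3103/32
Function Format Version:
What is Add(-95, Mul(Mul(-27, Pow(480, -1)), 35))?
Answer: Rational(-3103, 32) ≈ -96.969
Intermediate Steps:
Add(-95, Mul(Mul(-27, Pow(480, -1)), 35)) = Add(-95, Mul(Mul(-27, Rational(1, 480)), 35)) = Add(-95, Mul(Rational(-9, 160), 35)) = Add(-95, Rational(-63, 32)) = Rational(-3103, 32)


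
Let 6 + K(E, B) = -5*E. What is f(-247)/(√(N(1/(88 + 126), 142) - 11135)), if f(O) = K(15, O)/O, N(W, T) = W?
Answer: -81*I*√509938246/588573583 ≈ -0.0031077*I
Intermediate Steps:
K(E, B) = -6 - 5*E
f(O) = -81/O (f(O) = (-6 - 5*15)/O = (-6 - 75)/O = -81/O)
f(-247)/(√(N(1/(88 + 126), 142) - 11135)) = (-81/(-247))/(√(1/(88 + 126) - 11135)) = (-81*(-1/247))/(√(1/214 - 11135)) = 81/(247*(√(1/214 - 11135))) = 81/(247*(√(-2382889/214))) = 81/(247*((I*√509938246/214))) = 81*(-I*√509938246/2382889)/247 = -81*I*√509938246/588573583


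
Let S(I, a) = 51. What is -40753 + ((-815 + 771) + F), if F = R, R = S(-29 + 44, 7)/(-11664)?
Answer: -158618753/3888 ≈ -40797.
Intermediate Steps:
R = -17/3888 (R = 51/(-11664) = 51*(-1/11664) = -17/3888 ≈ -0.0043724)
F = -17/3888 ≈ -0.0043724
-40753 + ((-815 + 771) + F) = -40753 + ((-815 + 771) - 17/3888) = -40753 + (-44 - 17/3888) = -40753 - 171089/3888 = -158618753/3888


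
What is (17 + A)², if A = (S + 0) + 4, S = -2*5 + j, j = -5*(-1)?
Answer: 256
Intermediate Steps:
j = 5
S = -5 (S = -2*5 + 5 = -10 + 5 = -5)
A = -1 (A = (-5 + 0) + 4 = -5 + 4 = -1)
(17 + A)² = (17 - 1)² = 16² = 256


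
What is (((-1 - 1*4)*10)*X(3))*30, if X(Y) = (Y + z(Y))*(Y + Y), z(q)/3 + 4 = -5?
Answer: 216000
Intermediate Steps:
z(q) = -27 (z(q) = -12 + 3*(-5) = -12 - 15 = -27)
X(Y) = 2*Y*(-27 + Y) (X(Y) = (Y - 27)*(Y + Y) = (-27 + Y)*(2*Y) = 2*Y*(-27 + Y))
(((-1 - 1*4)*10)*X(3))*30 = (((-1 - 1*4)*10)*(2*3*(-27 + 3)))*30 = (((-1 - 4)*10)*(2*3*(-24)))*30 = (-5*10*(-144))*30 = -50*(-144)*30 = 7200*30 = 216000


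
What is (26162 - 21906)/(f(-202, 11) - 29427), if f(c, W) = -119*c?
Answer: -4256/5389 ≈ -0.78976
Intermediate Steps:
(26162 - 21906)/(f(-202, 11) - 29427) = (26162 - 21906)/(-119*(-202) - 29427) = 4256/(24038 - 29427) = 4256/(-5389) = 4256*(-1/5389) = -4256/5389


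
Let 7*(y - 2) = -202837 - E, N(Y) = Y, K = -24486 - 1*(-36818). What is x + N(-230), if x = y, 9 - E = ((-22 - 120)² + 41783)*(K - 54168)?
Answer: -2591819134/7 ≈ -3.7026e+8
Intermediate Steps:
K = 12332 (K = -24486 + 36818 = 12332)
E = 2591614701 (E = 9 - ((-22 - 120)² + 41783)*(12332 - 54168) = 9 - ((-142)² + 41783)*(-41836) = 9 - (20164 + 41783)*(-41836) = 9 - 61947*(-41836) = 9 - 1*(-2591614692) = 9 + 2591614692 = 2591614701)
y = -2591817524/7 (y = 2 + (-202837 - 1*2591614701)/7 = 2 + (-202837 - 2591614701)/7 = 2 + (⅐)*(-2591817538) = 2 - 2591817538/7 = -2591817524/7 ≈ -3.7026e+8)
x = -2591817524/7 ≈ -3.7026e+8
x + N(-230) = -2591817524/7 - 230 = -2591819134/7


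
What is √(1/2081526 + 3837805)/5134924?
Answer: √47930945342586/18146821416 ≈ 0.00038151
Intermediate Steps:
√(1/2081526 + 3837805)/5134924 = √(1/2081526 + 3837805)*(1/5134924) = √(7988490890431/2081526)*(1/5134924) = (√47930945342586/3534)*(1/5134924) = √47930945342586/18146821416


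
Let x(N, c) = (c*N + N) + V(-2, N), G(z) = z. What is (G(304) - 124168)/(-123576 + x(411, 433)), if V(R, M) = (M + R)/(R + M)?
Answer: -123864/54799 ≈ -2.2603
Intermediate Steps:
V(R, M) = 1 (V(R, M) = (M + R)/(M + R) = 1)
x(N, c) = 1 + N + N*c (x(N, c) = (c*N + N) + 1 = (N*c + N) + 1 = (N + N*c) + 1 = 1 + N + N*c)
(G(304) - 124168)/(-123576 + x(411, 433)) = (304 - 124168)/(-123576 + (1 + 411 + 411*433)) = -123864/(-123576 + (1 + 411 + 177963)) = -123864/(-123576 + 178375) = -123864/54799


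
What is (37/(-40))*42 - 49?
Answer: -1757/20 ≈ -87.850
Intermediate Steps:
(37/(-40))*42 - 49 = (37*(-1/40))*42 - 49 = -37/40*42 - 49 = -777/20 - 49 = -1757/20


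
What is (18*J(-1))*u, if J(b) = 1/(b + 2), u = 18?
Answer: 324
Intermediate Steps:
J(b) = 1/(2 + b)
(18*J(-1))*u = (18/(2 - 1))*18 = (18/1)*18 = (18*1)*18 = 18*18 = 324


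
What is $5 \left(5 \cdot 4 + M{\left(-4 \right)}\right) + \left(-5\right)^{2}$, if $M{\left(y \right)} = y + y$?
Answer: $85$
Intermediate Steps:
$M{\left(y \right)} = 2 y$
$5 \left(5 \cdot 4 + M{\left(-4 \right)}\right) + \left(-5\right)^{2} = 5 \left(5 \cdot 4 + 2 \left(-4\right)\right) + \left(-5\right)^{2} = 5 \left(20 - 8\right) + 25 = 5 \cdot 12 + 25 = 60 + 25 = 85$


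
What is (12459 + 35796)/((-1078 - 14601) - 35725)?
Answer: -48255/51404 ≈ -0.93874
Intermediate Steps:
(12459 + 35796)/((-1078 - 14601) - 35725) = 48255/(-15679 - 35725) = 48255/(-51404) = 48255*(-1/51404) = -48255/51404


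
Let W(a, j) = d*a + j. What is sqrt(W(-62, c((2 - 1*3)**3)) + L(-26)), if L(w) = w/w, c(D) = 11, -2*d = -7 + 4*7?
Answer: sqrt(663) ≈ 25.749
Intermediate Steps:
d = -21/2 (d = -(-7 + 4*7)/2 = -(-7 + 28)/2 = -1/2*21 = -21/2 ≈ -10.500)
W(a, j) = j - 21*a/2 (W(a, j) = -21*a/2 + j = j - 21*a/2)
L(w) = 1
sqrt(W(-62, c((2 - 1*3)**3)) + L(-26)) = sqrt((11 - 21/2*(-62)) + 1) = sqrt((11 + 651) + 1) = sqrt(662 + 1) = sqrt(663)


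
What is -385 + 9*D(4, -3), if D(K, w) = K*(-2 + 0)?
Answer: -457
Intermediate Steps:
D(K, w) = -2*K (D(K, w) = K*(-2) = -2*K)
-385 + 9*D(4, -3) = -385 + 9*(-2*4) = -385 + 9*(-8) = -385 - 72 = -457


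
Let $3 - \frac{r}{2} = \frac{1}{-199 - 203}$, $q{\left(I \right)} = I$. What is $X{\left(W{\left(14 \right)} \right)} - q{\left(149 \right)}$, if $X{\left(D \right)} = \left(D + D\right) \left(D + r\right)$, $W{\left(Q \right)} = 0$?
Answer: $-149$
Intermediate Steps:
$r = \frac{1207}{201}$ ($r = 6 - \frac{2}{-199 - 203} = 6 - \frac{2}{-402} = 6 - - \frac{1}{201} = 6 + \frac{1}{201} = \frac{1207}{201} \approx 6.005$)
$X{\left(D \right)} = 2 D \left(\frac{1207}{201} + D\right)$ ($X{\left(D \right)} = \left(D + D\right) \left(D + \frac{1207}{201}\right) = 2 D \left(\frac{1207}{201} + D\right)$)
$X{\left(W{\left(14 \right)} \right)} - q{\left(149 \right)} = \frac{2}{201} \cdot 0 \left(1207 + 201 \cdot 0\right) - 149 = \frac{2}{201} \cdot 0 \left(1207 + 0\right) - 149 = \frac{2}{201} \cdot 0 \cdot 1207 - 149 = 0 - 149 = -149$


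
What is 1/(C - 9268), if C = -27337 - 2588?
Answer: -1/39193 ≈ -2.5515e-5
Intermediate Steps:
C = -29925
1/(C - 9268) = 1/(-29925 - 9268) = 1/(-39193) = -1/39193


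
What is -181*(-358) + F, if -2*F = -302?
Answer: 64949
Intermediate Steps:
F = 151 (F = -1/2*(-302) = 151)
-181*(-358) + F = -181*(-358) + 151 = 64798 + 151 = 64949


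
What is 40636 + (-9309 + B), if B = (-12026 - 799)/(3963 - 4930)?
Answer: 30306034/967 ≈ 31340.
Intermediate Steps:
B = 12825/967 (B = -12825/(-967) = -12825*(-1/967) = 12825/967 ≈ 13.263)
40636 + (-9309 + B) = 40636 + (-9309 + 12825/967) = 40636 - 8988978/967 = 30306034/967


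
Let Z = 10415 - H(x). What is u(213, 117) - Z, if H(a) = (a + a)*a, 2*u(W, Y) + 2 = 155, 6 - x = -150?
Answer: 76667/2 ≈ 38334.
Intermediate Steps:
x = 156 (x = 6 - 1*(-150) = 6 + 150 = 156)
u(W, Y) = 153/2 (u(W, Y) = -1 + (½)*155 = -1 + 155/2 = 153/2)
H(a) = 2*a² (H(a) = (2*a)*a = 2*a²)
Z = -38257 (Z = 10415 - 2*156² = 10415 - 2*24336 = 10415 - 1*48672 = 10415 - 48672 = -38257)
u(213, 117) - Z = 153/2 - 1*(-38257) = 153/2 + 38257 = 76667/2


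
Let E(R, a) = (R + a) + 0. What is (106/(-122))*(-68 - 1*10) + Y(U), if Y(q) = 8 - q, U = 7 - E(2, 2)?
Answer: 4439/61 ≈ 72.771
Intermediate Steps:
E(R, a) = R + a
U = 3 (U = 7 - (2 + 2) = 7 - 1*4 = 7 - 4 = 3)
(106/(-122))*(-68 - 1*10) + Y(U) = (106/(-122))*(-68 - 1*10) + (8 - 1*3) = (106*(-1/122))*(-68 - 10) + (8 - 3) = -53/61*(-78) + 5 = 4134/61 + 5 = 4439/61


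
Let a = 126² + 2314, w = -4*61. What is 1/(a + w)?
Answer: 1/17946 ≈ 5.5723e-5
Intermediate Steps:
w = -244
a = 18190 (a = 15876 + 2314 = 18190)
1/(a + w) = 1/(18190 - 244) = 1/17946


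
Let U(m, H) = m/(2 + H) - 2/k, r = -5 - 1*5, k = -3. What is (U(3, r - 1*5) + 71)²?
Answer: 7761796/1521 ≈ 5103.1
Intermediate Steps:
r = -10 (r = -5 - 5 = -10)
U(m, H) = ⅔ + m/(2 + H) (U(m, H) = m/(2 + H) - 2/(-3) = m/(2 + H) - 2*(-⅓) = m/(2 + H) + ⅔ = ⅔ + m/(2 + H))
(U(3, r - 1*5) + 71)² = ((4 + 2*(-10 - 1*5) + 3*3)/(3*(2 + (-10 - 1*5))) + 71)² = ((4 + 2*(-10 - 5) + 9)/(3*(2 + (-10 - 5))) + 71)² = ((4 + 2*(-15) + 9)/(3*(2 - 15)) + 71)² = ((⅓)*(4 - 30 + 9)/(-13) + 71)² = ((⅓)*(-1/13)*(-17) + 71)² = (17/39 + 71)² = (2786/39)² = 7761796/1521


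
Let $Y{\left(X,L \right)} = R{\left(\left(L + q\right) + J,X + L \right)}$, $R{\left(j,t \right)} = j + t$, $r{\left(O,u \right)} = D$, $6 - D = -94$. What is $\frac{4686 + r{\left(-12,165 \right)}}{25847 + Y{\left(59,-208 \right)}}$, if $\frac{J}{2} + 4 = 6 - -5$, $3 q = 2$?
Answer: $\frac{7179}{38257} \approx 0.18765$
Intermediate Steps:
$q = \frac{2}{3}$ ($q = \frac{1}{3} \cdot 2 = \frac{2}{3} \approx 0.66667$)
$D = 100$ ($D = 6 - -94 = 6 + 94 = 100$)
$J = 14$ ($J = -8 + 2 \left(6 - -5\right) = -8 + 2 \left(6 + 5\right) = -8 + 2 \cdot 11 = -8 + 22 = 14$)
$r{\left(O,u \right)} = 100$
$Y{\left(X,L \right)} = \frac{44}{3} + X + 2 L$ ($Y{\left(X,L \right)} = \left(\left(L + \frac{2}{3}\right) + 14\right) + \left(X + L\right) = \left(\left(\frac{2}{3} + L\right) + 14\right) + \left(L + X\right) = \left(\frac{44}{3} + L\right) + \left(L + X\right) = \frac{44}{3} + X + 2 L$)
$\frac{4686 + r{\left(-12,165 \right)}}{25847 + Y{\left(59,-208 \right)}} = \frac{4686 + 100}{25847 + \left(\frac{44}{3} + 59 + 2 \left(-208\right)\right)} = \frac{4786}{25847 + \left(\frac{44}{3} + 59 - 416\right)} = \frac{4786}{25847 - \frac{1027}{3}} = \frac{4786}{\frac{76514}{3}} = 4786 \cdot \frac{3}{76514} = \frac{7179}{38257}$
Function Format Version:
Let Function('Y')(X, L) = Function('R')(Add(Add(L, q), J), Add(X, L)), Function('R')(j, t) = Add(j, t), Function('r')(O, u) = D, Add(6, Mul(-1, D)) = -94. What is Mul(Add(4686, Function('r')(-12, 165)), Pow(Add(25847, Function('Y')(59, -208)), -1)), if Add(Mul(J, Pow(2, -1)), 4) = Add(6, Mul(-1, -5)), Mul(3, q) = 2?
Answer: Rational(7179, 38257) ≈ 0.18765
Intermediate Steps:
q = Rational(2, 3) (q = Mul(Rational(1, 3), 2) = Rational(2, 3) ≈ 0.66667)
D = 100 (D = Add(6, Mul(-1, -94)) = Add(6, 94) = 100)
J = 14 (J = Add(-8, Mul(2, Add(6, Mul(-1, -5)))) = Add(-8, Mul(2, Add(6, 5))) = Add(-8, Mul(2, 11)) = Add(-8, 22) = 14)
Function('r')(O, u) = 100
Function('Y')(X, L) = Add(Rational(44, 3), X, Mul(2, L)) (Function('Y')(X, L) = Add(Add(Add(L, Rational(2, 3)), 14), Add(X, L)) = Add(Add(Add(Rational(2, 3), L), 14), Add(L, X)) = Add(Add(Rational(44, 3), L), Add(L, X)) = Add(Rational(44, 3), X, Mul(2, L)))
Mul(Add(4686, Function('r')(-12, 165)), Pow(Add(25847, Function('Y')(59, -208)), -1)) = Mul(Add(4686, 100), Pow(Add(25847, Add(Rational(44, 3), 59, Mul(2, -208))), -1)) = Mul(4786, Pow(Add(25847, Add(Rational(44, 3), 59, -416)), -1)) = Mul(4786, Pow(Add(25847, Rational(-1027, 3)), -1)) = Mul(4786, Pow(Rational(76514, 3), -1)) = Mul(4786, Rational(3, 76514)) = Rational(7179, 38257)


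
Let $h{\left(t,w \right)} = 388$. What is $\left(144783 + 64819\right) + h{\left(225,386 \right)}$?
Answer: $209990$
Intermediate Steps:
$\left(144783 + 64819\right) + h{\left(225,386 \right)} = \left(144783 + 64819\right) + 388 = 209602 + 388 = 209990$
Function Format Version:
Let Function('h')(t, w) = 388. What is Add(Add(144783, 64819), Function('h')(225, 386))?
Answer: 209990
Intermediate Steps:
Add(Add(144783, 64819), Function('h')(225, 386)) = Add(Add(144783, 64819), 388) = Add(209602, 388) = 209990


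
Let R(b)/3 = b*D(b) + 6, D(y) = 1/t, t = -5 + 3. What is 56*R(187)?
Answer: -14700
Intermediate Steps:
t = -2
D(y) = -½ (D(y) = 1/(-2) = -½)
R(b) = 18 - 3*b/2 (R(b) = 3*(b*(-½) + 6) = 3*(-b/2 + 6) = 3*(6 - b/2) = 18 - 3*b/2)
56*R(187) = 56*(18 - 3/2*187) = 56*(18 - 561/2) = 56*(-525/2) = -14700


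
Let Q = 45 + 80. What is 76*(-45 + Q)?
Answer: 6080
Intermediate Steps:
Q = 125
76*(-45 + Q) = 76*(-45 + 125) = 76*80 = 6080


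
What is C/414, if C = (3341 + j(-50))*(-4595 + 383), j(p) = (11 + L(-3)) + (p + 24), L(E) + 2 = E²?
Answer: -779922/23 ≈ -33910.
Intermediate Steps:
L(E) = -2 + E²
j(p) = 42 + p (j(p) = (11 + (-2 + (-3)²)) + (p + 24) = (11 + (-2 + 9)) + (24 + p) = (11 + 7) + (24 + p) = 18 + (24 + p) = 42 + p)
C = -14038596 (C = (3341 + (42 - 50))*(-4595 + 383) = (3341 - 8)*(-4212) = 3333*(-4212) = -14038596)
C/414 = -14038596/414 = -14038596*1/414 = -779922/23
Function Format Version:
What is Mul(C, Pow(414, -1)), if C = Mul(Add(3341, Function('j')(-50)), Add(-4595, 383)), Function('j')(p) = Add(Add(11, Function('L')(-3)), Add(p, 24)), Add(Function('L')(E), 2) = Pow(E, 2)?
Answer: Rational(-779922, 23) ≈ -33910.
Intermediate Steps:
Function('L')(E) = Add(-2, Pow(E, 2))
Function('j')(p) = Add(42, p) (Function('j')(p) = Add(Add(11, Add(-2, Pow(-3, 2))), Add(p, 24)) = Add(Add(11, Add(-2, 9)), Add(24, p)) = Add(Add(11, 7), Add(24, p)) = Add(18, Add(24, p)) = Add(42, p))
C = -14038596 (C = Mul(Add(3341, Add(42, -50)), Add(-4595, 383)) = Mul(Add(3341, -8), -4212) = Mul(3333, -4212) = -14038596)
Mul(C, Pow(414, -1)) = Mul(-14038596, Pow(414, -1)) = Mul(-14038596, Rational(1, 414)) = Rational(-779922, 23)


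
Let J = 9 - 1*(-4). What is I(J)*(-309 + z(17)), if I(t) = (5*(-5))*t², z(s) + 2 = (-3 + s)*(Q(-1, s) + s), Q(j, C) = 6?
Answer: -46475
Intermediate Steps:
J = 13 (J = 9 + 4 = 13)
z(s) = -2 + (-3 + s)*(6 + s)
I(t) = -25*t²
I(J)*(-309 + z(17)) = (-25*13²)*(-309 + (-20 + 17² + 3*17)) = (-25*169)*(-309 + (-20 + 289 + 51)) = -4225*(-309 + 320) = -4225*11 = -46475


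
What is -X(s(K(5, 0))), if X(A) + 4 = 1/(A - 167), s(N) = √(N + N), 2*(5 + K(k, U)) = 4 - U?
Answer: 111747/27895 + I*√6/27895 ≈ 4.006 + 8.7811e-5*I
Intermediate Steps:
K(k, U) = -3 - U/2 (K(k, U) = -5 + (4 - U)/2 = -5 + (2 - U/2) = -3 - U/2)
s(N) = √2*√N (s(N) = √(2*N) = √2*√N)
X(A) = -4 + 1/(-167 + A) (X(A) = -4 + 1/(A - 167) = -4 + 1/(-167 + A))
-X(s(K(5, 0))) = -(669 - 4*√2*√(-3 - ½*0))/(-167 + √2*√(-3 - ½*0)) = -(669 - 4*√2*√(-3 + 0))/(-167 + √2*√(-3 + 0)) = -(669 - 4*√2*√(-3))/(-167 + √2*√(-3)) = -(669 - 4*√2*I*√3)/(-167 + √2*(I*√3)) = -(669 - 4*I*√6)/(-167 + I*√6)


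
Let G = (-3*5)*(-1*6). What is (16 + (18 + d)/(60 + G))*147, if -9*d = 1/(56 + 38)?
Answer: 100235723/42300 ≈ 2369.6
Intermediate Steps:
G = 90 (G = -15*(-6) = 90)
d = -1/846 (d = -1/(9*(56 + 38)) = -1/9/94 = -1/9*1/94 = -1/846 ≈ -0.0011820)
(16 + (18 + d)/(60 + G))*147 = (16 + (18 - 1/846)/(60 + 90))*147 = (16 + (15227/846)/150)*147 = (16 + (15227/846)*(1/150))*147 = (16 + 15227/126900)*147 = (2045627/126900)*147 = 100235723/42300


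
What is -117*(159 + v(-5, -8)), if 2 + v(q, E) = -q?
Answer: -18954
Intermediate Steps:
v(q, E) = -2 - q
-117*(159 + v(-5, -8)) = -117*(159 + (-2 - 1*(-5))) = -117*(159 + (-2 + 5)) = -117*(159 + 3) = -117*162 = -18954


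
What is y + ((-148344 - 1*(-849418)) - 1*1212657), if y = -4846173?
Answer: -5357756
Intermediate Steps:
y + ((-148344 - 1*(-849418)) - 1*1212657) = -4846173 + ((-148344 - 1*(-849418)) - 1*1212657) = -4846173 + ((-148344 + 849418) - 1212657) = -4846173 + (701074 - 1212657) = -4846173 - 511583 = -5357756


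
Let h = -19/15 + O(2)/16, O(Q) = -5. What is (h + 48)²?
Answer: 124121881/57600 ≈ 2154.9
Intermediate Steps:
h = -379/240 (h = -19/15 - 5/16 = -379/240 ≈ -1.5792)
(h + 48)² = (-379/240 + 48)² = (11141/240)² = 124121881/57600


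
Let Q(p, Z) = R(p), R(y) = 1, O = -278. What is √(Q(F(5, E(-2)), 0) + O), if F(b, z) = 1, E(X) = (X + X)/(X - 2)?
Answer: I*√277 ≈ 16.643*I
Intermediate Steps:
E(X) = 2*X/(-2 + X) (E(X) = (2*X)/(-2 + X) = 2*X/(-2 + X))
Q(p, Z) = 1
√(Q(F(5, E(-2)), 0) + O) = √(1 - 278) = √(-277) = I*√277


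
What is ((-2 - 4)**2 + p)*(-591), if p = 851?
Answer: -524217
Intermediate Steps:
((-2 - 4)**2 + p)*(-591) = ((-2 - 4)**2 + 851)*(-591) = ((-6)**2 + 851)*(-591) = (36 + 851)*(-591) = 887*(-591) = -524217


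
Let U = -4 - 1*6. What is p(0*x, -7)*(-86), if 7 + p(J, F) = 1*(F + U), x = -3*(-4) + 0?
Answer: 2064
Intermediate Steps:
U = -10 (U = -4 - 6 = -10)
x = 12 (x = 12 + 0 = 12)
p(J, F) = -17 + F (p(J, F) = -7 + 1*(F - 10) = -7 + 1*(-10 + F) = -7 + (-10 + F) = -17 + F)
p(0*x, -7)*(-86) = (-17 - 7)*(-86) = -24*(-86) = 2064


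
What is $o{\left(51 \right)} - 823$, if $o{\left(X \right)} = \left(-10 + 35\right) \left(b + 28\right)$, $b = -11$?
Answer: $-398$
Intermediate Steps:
$o{\left(X \right)} = 425$ ($o{\left(X \right)} = \left(-10 + 35\right) \left(-11 + 28\right) = 25 \cdot 17 = 425$)
$o{\left(51 \right)} - 823 = 425 - 823 = -398$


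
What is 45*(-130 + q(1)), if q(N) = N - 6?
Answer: -6075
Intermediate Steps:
q(N) = -6 + N
45*(-130 + q(1)) = 45*(-130 + (-6 + 1)) = 45*(-130 - 5) = 45*(-135) = -6075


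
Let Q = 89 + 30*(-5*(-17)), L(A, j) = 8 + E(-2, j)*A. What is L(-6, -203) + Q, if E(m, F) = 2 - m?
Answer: 2623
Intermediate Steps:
L(A, j) = 8 + 4*A (L(A, j) = 8 + (2 - 1*(-2))*A = 8 + (2 + 2)*A = 8 + 4*A)
Q = 2639 (Q = 89 + 30*85 = 89 + 2550 = 2639)
L(-6, -203) + Q = (8 + 4*(-6)) + 2639 = (8 - 24) + 2639 = -16 + 2639 = 2623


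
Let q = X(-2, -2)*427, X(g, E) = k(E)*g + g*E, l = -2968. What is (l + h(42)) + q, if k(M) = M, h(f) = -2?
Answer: 446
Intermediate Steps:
X(g, E) = 2*E*g (X(g, E) = E*g + g*E = E*g + E*g = 2*E*g)
q = 3416 (q = (2*(-2)*(-2))*427 = 8*427 = 3416)
(l + h(42)) + q = (-2968 - 2) + 3416 = -2970 + 3416 = 446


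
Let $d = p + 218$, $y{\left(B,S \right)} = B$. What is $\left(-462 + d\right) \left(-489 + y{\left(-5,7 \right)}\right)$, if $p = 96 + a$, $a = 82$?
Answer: $32604$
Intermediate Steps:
$p = 178$ ($p = 96 + 82 = 178$)
$d = 396$ ($d = 178 + 218 = 396$)
$\left(-462 + d\right) \left(-489 + y{\left(-5,7 \right)}\right) = \left(-462 + 396\right) \left(-489 - 5\right) = \left(-66\right) \left(-494\right) = 32604$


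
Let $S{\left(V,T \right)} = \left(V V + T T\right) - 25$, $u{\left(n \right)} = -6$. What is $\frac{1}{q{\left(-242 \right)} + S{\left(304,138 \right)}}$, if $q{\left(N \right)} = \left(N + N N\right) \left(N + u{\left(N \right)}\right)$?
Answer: $- \frac{1}{14352421} \approx -6.9675 \cdot 10^{-8}$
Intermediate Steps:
$S{\left(V,T \right)} = -25 + T^{2} + V^{2}$ ($S{\left(V,T \right)} = \left(V^{2} + T^{2}\right) - 25 = \left(T^{2} + V^{2}\right) - 25 = -25 + T^{2} + V^{2}$)
$q{\left(N \right)} = \left(-6 + N\right) \left(N + N^{2}\right)$ ($q{\left(N \right)} = \left(N + N N\right) \left(N - 6\right) = \left(N + N^{2}\right) \left(-6 + N\right) = \left(-6 + N\right) \left(N + N^{2}\right)$)
$\frac{1}{q{\left(-242 \right)} + S{\left(304,138 \right)}} = \frac{1}{- 242 \left(-6 + \left(-242\right)^{2} - -1210\right) + \left(-25 + 138^{2} + 304^{2}\right)} = \frac{1}{- 242 \left(-6 + 58564 + 1210\right) + \left(-25 + 19044 + 92416\right)} = \frac{1}{\left(-242\right) 59768 + 111435} = \frac{1}{-14463856 + 111435} = \frac{1}{-14352421} = - \frac{1}{14352421}$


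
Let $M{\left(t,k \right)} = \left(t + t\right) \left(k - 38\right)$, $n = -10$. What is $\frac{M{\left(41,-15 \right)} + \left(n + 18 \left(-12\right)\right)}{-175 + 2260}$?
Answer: $- \frac{1524}{695} \approx -2.1928$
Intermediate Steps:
$M{\left(t,k \right)} = 2 t \left(-38 + k\right)$
$\frac{M{\left(41,-15 \right)} + \left(n + 18 \left(-12\right)\right)}{-175 + 2260} = \frac{2 \cdot 41 \left(-38 - 15\right) + \left(-10 + 18 \left(-12\right)\right)}{-175 + 2260} = \frac{2 \cdot 41 \left(-53\right) - 226}{2085} = \left(-4346 - 226\right) \frac{1}{2085} = \left(-4572\right) \frac{1}{2085} = - \frac{1524}{695}$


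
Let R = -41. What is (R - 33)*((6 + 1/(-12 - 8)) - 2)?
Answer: -2923/10 ≈ -292.30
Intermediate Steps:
(R - 33)*((6 + 1/(-12 - 8)) - 2) = (-41 - 33)*((6 + 1/(-12 - 8)) - 2) = -74*((6 + 1/(-20)) - 2) = -74*((6 - 1/20) - 2) = -74*(119/20 - 2) = -74*79/20 = -2923/10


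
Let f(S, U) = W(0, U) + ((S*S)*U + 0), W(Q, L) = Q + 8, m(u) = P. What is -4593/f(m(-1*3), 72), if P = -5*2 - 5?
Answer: -4593/16208 ≈ -0.28338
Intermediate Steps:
P = -15 (P = -10 - 5 = -15)
m(u) = -15
W(Q, L) = 8 + Q
f(S, U) = 8 + U*S² (f(S, U) = (8 + 0) + ((S*S)*U + 0) = 8 + (S²*U + 0) = 8 + (U*S² + 0) = 8 + U*S²)
-4593/f(m(-1*3), 72) = -4593/(8 + 72*(-15)²) = -4593/(8 + 72*225) = -4593/(8 + 16200) = -4593/16208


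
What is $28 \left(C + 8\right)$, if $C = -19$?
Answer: $-308$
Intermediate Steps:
$28 \left(C + 8\right) = 28 \left(-19 + 8\right) = 28 \left(-11\right) = -308$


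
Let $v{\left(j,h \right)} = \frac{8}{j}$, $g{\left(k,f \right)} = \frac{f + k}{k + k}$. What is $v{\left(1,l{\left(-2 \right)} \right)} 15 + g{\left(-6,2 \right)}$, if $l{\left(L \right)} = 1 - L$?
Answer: $\frac{361}{3} \approx 120.33$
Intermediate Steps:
$g{\left(k,f \right)} = \frac{f + k}{2 k}$
$v{\left(1,l{\left(-2 \right)} \right)} 15 + g{\left(-6,2 \right)} = \frac{8}{1} \cdot 15 + \frac{2 - 6}{2 \left(-6\right)} = 8 \cdot 1 \cdot 15 + \frac{1}{2} \left(- \frac{1}{6}\right) \left(-4\right) = 8 \cdot 15 + \frac{1}{3} = 120 + \frac{1}{3} = \frac{361}{3}$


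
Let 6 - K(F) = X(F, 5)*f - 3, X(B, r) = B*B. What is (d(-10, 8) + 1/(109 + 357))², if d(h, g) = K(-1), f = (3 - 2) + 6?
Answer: 870489/217156 ≈ 4.0086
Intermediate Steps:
X(B, r) = B²
f = 7 (f = 1 + 6 = 7)
K(F) = 9 - 7*F² (K(F) = 6 - (F²*7 - 3) = 6 - (7*F² - 3) = 6 - (-3 + 7*F²) = 6 + (3 - 7*F²) = 9 - 7*F²)
d(h, g) = 2 (d(h, g) = 9 - 7*(-1)² = 9 - 7*1 = 9 - 7 = 2)
(d(-10, 8) + 1/(109 + 357))² = (2 + 1/(109 + 357))² = (2 + 1/466)² = (933/466)² = 870489/217156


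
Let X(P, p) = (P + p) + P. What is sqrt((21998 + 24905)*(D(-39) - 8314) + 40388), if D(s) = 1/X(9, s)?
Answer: I*sqrt(171951803877)/21 ≈ 19746.0*I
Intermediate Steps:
X(P, p) = p + 2*P
D(s) = 1/(18 + s) (D(s) = 1/(s + 2*9) = 1/(s + 18) = 1/(18 + s))
sqrt((21998 + 24905)*(D(-39) - 8314) + 40388) = sqrt((21998 + 24905)*(1/(18 - 39) - 8314) + 40388) = sqrt(46903*(1/(-21) - 8314) + 40388) = sqrt(46903*(-1/21 - 8314) + 40388) = sqrt(46903*(-174595/21) + 40388) = sqrt(-8189029285/21 + 40388) = sqrt(-8188181137/21) = I*sqrt(171951803877)/21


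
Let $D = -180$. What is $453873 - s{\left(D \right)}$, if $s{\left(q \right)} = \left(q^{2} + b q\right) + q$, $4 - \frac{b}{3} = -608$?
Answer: $752133$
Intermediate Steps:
$b = 1836$ ($b = 12 - -1824 = 12 + 1824 = 1836$)
$s{\left(q \right)} = q^{2} + 1837 q$ ($s{\left(q \right)} = \left(q^{2} + 1836 q\right) + q = q^{2} + 1837 q$)
$453873 - s{\left(D \right)} = 453873 - - 180 \left(1837 - 180\right) = 453873 - \left(-180\right) 1657 = 453873 - -298260 = 453873 + 298260 = 752133$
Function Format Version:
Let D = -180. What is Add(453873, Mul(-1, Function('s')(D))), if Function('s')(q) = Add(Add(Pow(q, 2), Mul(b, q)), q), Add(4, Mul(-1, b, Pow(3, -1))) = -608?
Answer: 752133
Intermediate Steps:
b = 1836 (b = Add(12, Mul(-3, -608)) = Add(12, 1824) = 1836)
Function('s')(q) = Add(Pow(q, 2), Mul(1837, q)) (Function('s')(q) = Add(Add(Pow(q, 2), Mul(1836, q)), q) = Add(Pow(q, 2), Mul(1837, q)))
Add(453873, Mul(-1, Function('s')(D))) = Add(453873, Mul(-1, Mul(-180, Add(1837, -180)))) = Add(453873, Mul(-1, Mul(-180, 1657))) = Add(453873, Mul(-1, -298260)) = Add(453873, 298260) = 752133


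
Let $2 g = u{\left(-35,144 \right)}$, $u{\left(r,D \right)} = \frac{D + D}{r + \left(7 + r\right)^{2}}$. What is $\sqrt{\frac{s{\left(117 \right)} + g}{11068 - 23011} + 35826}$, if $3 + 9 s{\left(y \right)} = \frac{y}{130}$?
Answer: $\frac{\sqrt{286674340193376195270}}{89453070} \approx 189.28$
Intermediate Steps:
$s{\left(y \right)} = - \frac{1}{3} + \frac{y}{1170}$ ($s{\left(y \right)} = - \frac{1}{3} + \frac{y \frac{1}{130}}{9} = - \frac{1}{3} + \frac{\frac{1}{130} y}{9} = - \frac{1}{3} + \frac{y}{1170}$)
$u{\left(r,D \right)} = \frac{2 D}{r + \left(7 + r\right)^{2}}$
$g = \frac{144}{749}$ ($g = \frac{2 \cdot 144 \frac{1}{-35 + \left(7 - 35\right)^{2}}}{2} = \frac{2 \cdot 144 \frac{1}{-35 + \left(-28\right)^{2}}}{2} = \frac{2 \cdot 144 \frac{1}{-35 + 784}}{2} = \frac{2 \cdot 144 \cdot \frac{1}{749}}{2} = \frac{1}{2} \cdot \frac{288}{749} = \frac{144}{749} \approx 0.19226$)
$\sqrt{\frac{s{\left(117 \right)} + g}{11068 - 23011} + 35826} = \sqrt{\frac{\left(- \frac{1}{3} + \frac{1}{1170} \cdot 117\right) + \frac{144}{749}}{11068 - 23011} + 35826} = \sqrt{\frac{\left(- \frac{1}{3} + \frac{1}{10}\right) + \frac{144}{749}}{-11943} + 35826} = \sqrt{\left(- \frac{7}{30} + \frac{144}{749}\right) \left(- \frac{1}{11943}\right) + 35826} = \sqrt{\left(- \frac{923}{22470}\right) \left(- \frac{1}{11943}\right) + 35826} = \sqrt{\frac{923}{268359210} + 35826} = \sqrt{\frac{9614237058383}{268359210}} = \frac{\sqrt{286674340193376195270}}{89453070}$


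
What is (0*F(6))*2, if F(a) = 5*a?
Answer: 0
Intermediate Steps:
(0*F(6))*2 = (0*(5*6))*2 = (0*30)*2 = 0*2 = 0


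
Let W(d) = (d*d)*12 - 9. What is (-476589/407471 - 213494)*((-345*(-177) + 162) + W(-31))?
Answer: -6328747316633250/407471 ≈ -1.5532e+10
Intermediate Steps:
W(d) = -9 + 12*d² (W(d) = d²*12 - 9 = 12*d² - 9 = -9 + 12*d²)
(-476589/407471 - 213494)*((-345*(-177) + 162) + W(-31)) = (-476589/407471 - 213494)*((-345*(-177) + 162) + (-9 + 12*(-31)²)) = (-476589*1/407471 - 213494)*((61065 + 162) + (-9 + 12*961)) = (-476589/407471 - 213494)*(61227 + (-9 + 11532)) = -86993090263*(61227 + 11523)/407471 = -86993090263/407471*72750 = -6328747316633250/407471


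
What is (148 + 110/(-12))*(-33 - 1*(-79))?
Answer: 19159/3 ≈ 6386.3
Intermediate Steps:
(148 + 110/(-12))*(-33 - 1*(-79)) = (148 + 110*(-1/12))*(-33 + 79) = (148 - 55/6)*46 = (833/6)*46 = 19159/3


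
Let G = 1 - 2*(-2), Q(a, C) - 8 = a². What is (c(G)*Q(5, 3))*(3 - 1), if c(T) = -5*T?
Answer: -1650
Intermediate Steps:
Q(a, C) = 8 + a²
G = 5 (G = 1 + 4 = 5)
(c(G)*Q(5, 3))*(3 - 1) = ((-5*5)*(8 + 5²))*(3 - 1) = -25*(8 + 25)*2 = -25*33*2 = -825*2 = -1650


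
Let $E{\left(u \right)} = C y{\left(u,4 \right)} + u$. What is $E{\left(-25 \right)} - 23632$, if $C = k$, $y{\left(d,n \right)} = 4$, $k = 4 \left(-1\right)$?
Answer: $-23673$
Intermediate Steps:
$k = -4$
$C = -4$
$E{\left(u \right)} = -16 + u$ ($E{\left(u \right)} = \left(-4\right) 4 + u = -16 + u$)
$E{\left(-25 \right)} - 23632 = \left(-16 - 25\right) - 23632 = -41 - 23632 = -23673$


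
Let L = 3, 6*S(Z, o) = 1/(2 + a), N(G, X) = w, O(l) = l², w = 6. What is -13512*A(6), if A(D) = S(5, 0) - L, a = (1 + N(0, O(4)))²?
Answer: 2065084/51 ≈ 40492.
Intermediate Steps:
N(G, X) = 6
a = 49 (a = (1 + 6)² = 7² = 49)
S(Z, o) = 1/306 (S(Z, o) = 1/(6*(2 + 49)) = (⅙)/51 = (⅙)*(1/51) = 1/306)
A(D) = -917/306 (A(D) = 1/306 - 1*3 = 1/306 - 3 = -917/306)
-13512*A(6) = -13512*(-917/306) = 2065084/51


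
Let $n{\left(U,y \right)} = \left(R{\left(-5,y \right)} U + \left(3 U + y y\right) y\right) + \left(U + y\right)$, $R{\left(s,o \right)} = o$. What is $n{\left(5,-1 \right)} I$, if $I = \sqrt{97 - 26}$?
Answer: $- 17 \sqrt{71} \approx -143.24$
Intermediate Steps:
$I = \sqrt{71} \approx 8.4261$
$n{\left(U,y \right)} = U + y + U y + y \left(y^{2} + 3 U\right)$ ($n{\left(U,y \right)} = \left(y U + \left(3 U + y y\right) y\right) + \left(U + y\right) = \left(U y + \left(3 U + y^{2}\right) y\right) + \left(U + y\right) = \left(U y + \left(y^{2} + 3 U\right) y\right) + \left(U + y\right) = \left(U y + y \left(y^{2} + 3 U\right)\right) + \left(U + y\right) = U + y + U y + y \left(y^{2} + 3 U\right)$)
$n{\left(5,-1 \right)} I = \left(5 - 1 + \left(-1\right)^{3} + 4 \cdot 5 \left(-1\right)\right) \sqrt{71} = \left(5 - 1 - 1 - 20\right) \sqrt{71} = - 17 \sqrt{71}$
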